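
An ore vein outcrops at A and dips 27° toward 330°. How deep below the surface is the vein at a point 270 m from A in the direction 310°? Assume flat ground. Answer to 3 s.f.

The hole lies 20° from the dip direction, so the down-dip offset is 270 × cos 20° = 253.72 m.
Depth = down-dip offset × tan(dip) = 253.72 × tan 27° = 253.72 × 0.5095
Depth = 129.28 m

129 m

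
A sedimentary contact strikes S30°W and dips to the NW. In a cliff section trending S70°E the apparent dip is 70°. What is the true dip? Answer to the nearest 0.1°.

β = acute angle between strike S30°W and section S70°E = 80°.
tan δ = tan α / sin β = tan 70° / sin 80° = 2.7475 / 0.9848 = 2.7899
true dip = arctan 2.7899 = 70.28°

70.3°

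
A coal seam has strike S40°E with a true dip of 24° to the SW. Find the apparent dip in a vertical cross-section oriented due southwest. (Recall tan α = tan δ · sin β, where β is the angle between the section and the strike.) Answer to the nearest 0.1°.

23.9°

The section lies 85° from the strike.
tan α = tan 24° × sin 85° = 0.4452 × 0.9962 = 0.4435
apparent dip = arctan 0.4435 = 23.92°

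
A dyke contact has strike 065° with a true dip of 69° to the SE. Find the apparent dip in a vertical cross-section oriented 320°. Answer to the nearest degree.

The section lies 75° from the strike.
tan(apparent dip) = tan 69° · sin 75° = 2.5163
apparent dip = arctan 2.5163 = 68.33°

68°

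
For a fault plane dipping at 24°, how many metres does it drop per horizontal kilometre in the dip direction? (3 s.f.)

445 m

drop per km = 1000 × tan 24° = 1000 × 0.4452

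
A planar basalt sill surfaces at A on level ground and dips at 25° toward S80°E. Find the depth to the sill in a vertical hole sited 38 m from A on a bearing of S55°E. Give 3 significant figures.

16.1 m

The hole lies 25° from the dip direction, so the down-dip offset is 38 × cos 25° = 34.44 m.
Depth = down-dip offset × tan(dip) = 34.44 × tan 25° = 34.44 × 0.4663
Depth = 16.06 m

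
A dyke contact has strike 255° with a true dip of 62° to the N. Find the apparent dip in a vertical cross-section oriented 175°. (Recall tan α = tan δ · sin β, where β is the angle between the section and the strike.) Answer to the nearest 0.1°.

61.6°

The section lies 80° from the strike.
tan α = tan 62° × sin 80° = 1.8807 × 0.9848 = 1.8522
apparent dip = arctan 1.8522 = 61.63°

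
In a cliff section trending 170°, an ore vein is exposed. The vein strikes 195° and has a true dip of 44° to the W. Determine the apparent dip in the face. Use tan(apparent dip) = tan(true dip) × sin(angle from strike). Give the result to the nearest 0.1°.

The section lies 25° from the strike.
tan(apparent dip) = tan 44° · sin 25° = 0.4081
apparent dip = arctan 0.4081 = 22.20°

22.2°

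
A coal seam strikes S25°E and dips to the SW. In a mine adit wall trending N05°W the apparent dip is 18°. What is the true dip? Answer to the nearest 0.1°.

β = acute angle between strike S25°E and section N05°W = 20°.
tan(true dip) = tan 18° / sin 20° = 0.9500
δ = arctan(0.9500) = 43.53°

43.5°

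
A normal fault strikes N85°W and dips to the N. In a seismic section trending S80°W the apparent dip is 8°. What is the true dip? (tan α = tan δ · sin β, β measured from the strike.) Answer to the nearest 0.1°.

28.5°

β = acute angle between strike N85°W and section S80°W = 15°.
tan(true dip) = tan 8° / sin 15° = 0.5430
δ = arctan(0.5430) = 28.50°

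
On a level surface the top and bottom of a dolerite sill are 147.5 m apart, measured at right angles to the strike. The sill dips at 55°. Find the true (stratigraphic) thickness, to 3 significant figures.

True thickness t = w · sin(dip) = 147.5 × sin 55°
t = 147.5 × 0.8192 = 120.825 m

121 m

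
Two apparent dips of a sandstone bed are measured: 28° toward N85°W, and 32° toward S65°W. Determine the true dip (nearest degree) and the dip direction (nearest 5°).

The two traces are lines in the plane: v₁ = (sin 275°·cos 28°, cos 275°·cos 28°, −sin 28°), v₂ = (sin 245°·cos 32°, cos 245°·cos 32°, −sin 32°).
Cross product v₁ × v₂ gives the pole to the plane: n ∝ (-0.209, -0.105, 0.374).
Dip δ = arctan(|n_h|/n_z) = arctan(0.234/0.374) = 32.0°.
Dip direction = atan2(-0.209, -0.105) = 243° (azimuth of n's horizontal projection).

true dip 32°, dip direction 245°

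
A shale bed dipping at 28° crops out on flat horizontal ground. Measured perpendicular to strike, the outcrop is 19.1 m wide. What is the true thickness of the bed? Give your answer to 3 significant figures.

True thickness t = w · sin(dip) = 19.1 × sin 28°
t = 19.1 × 0.4695 = 8.967 m

8.97 m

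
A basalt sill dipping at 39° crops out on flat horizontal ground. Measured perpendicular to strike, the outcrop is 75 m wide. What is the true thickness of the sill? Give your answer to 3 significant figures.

47.2 m

True thickness t = w · sin(dip) = 75 × sin 39°
t = 75 × 0.6293 = 47.199 m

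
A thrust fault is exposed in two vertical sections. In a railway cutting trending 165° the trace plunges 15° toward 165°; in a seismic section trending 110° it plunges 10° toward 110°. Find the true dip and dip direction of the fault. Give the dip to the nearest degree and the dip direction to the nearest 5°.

Represent each trace as a vector plunging at its apparent dip toward its trend (east-north-up frame): v₁ = (0.250, -0.933, -0.259), v₂ = (0.925, -0.337, -0.174).
Cross product v₁ × v₂ gives the pole to the plane: n ∝ (0.075, -0.196, 0.779).
Dip δ = arctan(|n_h|/n_z) = arctan(0.210/0.779) = 15.1°.
Dip direction = atan2(0.075, -0.196) = 159° (azimuth of n's horizontal projection).

true dip 15°, dip direction 160°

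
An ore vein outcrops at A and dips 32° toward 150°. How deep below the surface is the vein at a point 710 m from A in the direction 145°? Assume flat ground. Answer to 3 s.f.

The hole lies 5° from the dip direction, so the down-dip offset is 710 × cos 5° = 707.30 m.
Depth = down-dip offset × tan(dip) = 707.30 × tan 32° = 707.30 × 0.6249
Depth = 441.97 m

442 m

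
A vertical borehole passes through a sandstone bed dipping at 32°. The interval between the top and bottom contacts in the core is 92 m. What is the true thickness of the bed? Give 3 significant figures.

78.0 m

True thickness t = h · cos(dip) = 92 × cos 32°
t = 92 × 0.8480 = 78.020 m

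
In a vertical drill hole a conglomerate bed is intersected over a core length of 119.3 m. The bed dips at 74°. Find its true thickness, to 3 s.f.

32.9 m

True thickness t = h · cos(dip) = 119.3 × cos 74°
t = 119.3 × 0.2756 = 32.884 m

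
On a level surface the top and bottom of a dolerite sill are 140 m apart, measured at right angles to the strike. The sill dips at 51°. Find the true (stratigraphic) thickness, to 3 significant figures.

109 m

True thickness t = w · sin(dip) = 140 × sin 51°
t = 140 × 0.7771 = 108.800 m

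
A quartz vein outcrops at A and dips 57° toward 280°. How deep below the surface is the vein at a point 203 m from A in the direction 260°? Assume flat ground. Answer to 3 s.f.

294 m

The hole lies 20° from the dip direction, so the down-dip offset is 203 × cos 20° = 190.76 m.
Depth = down-dip offset × tan(dip) = 190.76 × tan 57° = 190.76 × 1.5399
Depth = 293.74 m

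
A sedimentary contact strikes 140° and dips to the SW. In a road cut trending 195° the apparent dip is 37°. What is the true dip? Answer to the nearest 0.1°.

The section is 55° from the strike.
tan(true dip) = tan 37° / sin 55° = 0.9199
δ = arctan(0.9199) = 42.61°

42.6°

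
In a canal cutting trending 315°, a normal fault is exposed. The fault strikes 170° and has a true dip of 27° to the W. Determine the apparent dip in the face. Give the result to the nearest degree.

The strike is 170° and the section trends 315°; the acute angle between them is β = 35°.
tan(apparent dip) = tan 27° · sin 35° = 0.2923
α = arctan(0.2923) = 16.29°

16°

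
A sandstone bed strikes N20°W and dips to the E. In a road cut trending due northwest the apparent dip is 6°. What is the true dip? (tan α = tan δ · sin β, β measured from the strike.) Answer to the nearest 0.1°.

14.0°

β = acute angle between strike N20°W and section due northwest = 25°.
tan δ = tan α / sin β = tan 6° / sin 25° = 0.1051 / 0.4226 = 0.2487
δ = arctan(0.2487) = 13.97°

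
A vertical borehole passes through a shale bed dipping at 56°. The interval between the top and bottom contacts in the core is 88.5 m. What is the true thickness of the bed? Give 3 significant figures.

49.5 m

True thickness t = h · cos(dip) = 88.5 × cos 56°
t = 88.5 × 0.5592 = 49.489 m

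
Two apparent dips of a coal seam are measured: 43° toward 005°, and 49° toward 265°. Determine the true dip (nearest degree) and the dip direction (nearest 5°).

Represent each trace as a vector plunging at its apparent dip toward its trend (east-north-up frame): v₁ = (0.064, 0.729, -0.682), v₂ = (-0.654, -0.057, -0.755).
n = v₁ × v₂ = (-0.589, 0.494, 0.473) (taken with n_z > 0).
Dip δ = arctan(|n_h|/n_z) = arctan(0.769/0.473) = 58.4°.
The horizontal component of n points toward azimuth atan2(n_x, n_y) = 310°, the dip direction.

true dip 58°, dip direction 310°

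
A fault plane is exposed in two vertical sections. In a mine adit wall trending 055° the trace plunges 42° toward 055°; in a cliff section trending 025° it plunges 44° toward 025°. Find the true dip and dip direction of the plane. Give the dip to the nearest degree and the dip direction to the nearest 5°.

true dip 44°, dip direction 035°

Each apparent-dip line lies in the plane. As unit vectors (x east, y north, z up), v₁ plunges 42°→055° and v₂ plunges 44°→025°.
The plane normal is n = v₁ × v₂ ∝ (0.140, 0.219, 0.267).
True dip = arccos(n_z / |n|) = arccos(0.7163) = 44.3°.
Dip direction = azimuth of (n_x, n_y) = atan2(0.140, 0.219) = 33°.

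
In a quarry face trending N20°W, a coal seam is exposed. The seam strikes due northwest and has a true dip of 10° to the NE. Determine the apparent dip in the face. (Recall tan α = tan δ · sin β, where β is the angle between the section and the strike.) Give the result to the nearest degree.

The section lies 25° from the strike.
tan(apparent dip) = tan 10° · sin 25° = 0.0745
apparent dip = arctan 0.0745 = 4.26°

4°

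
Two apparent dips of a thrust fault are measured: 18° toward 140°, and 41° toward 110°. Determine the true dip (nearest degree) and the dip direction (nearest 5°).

true dip 51°, dip direction 065°

Represent each trace as a vector plunging at its apparent dip toward its trend (east-north-up frame): v₁ = (0.611, -0.729, -0.309), v₂ = (0.709, -0.258, -0.656).
Cross product v₁ × v₂ gives the pole to the plane: n ∝ (0.398, 0.182, 0.359).
True dip = arccos(n_z / |n|) = arccos(0.6340) = 50.7°.
Dip direction = atan2(0.398, 0.182) = 65° (azimuth of n's horizontal projection).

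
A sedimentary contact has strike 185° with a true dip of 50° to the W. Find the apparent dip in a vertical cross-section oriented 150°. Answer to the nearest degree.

34°

Angle between strike (185°) and section (150°): β = 35°.
tan(apparent dip) = tan 50° · sin 35° = 0.6836
α = arctan(0.6836) = 34.36°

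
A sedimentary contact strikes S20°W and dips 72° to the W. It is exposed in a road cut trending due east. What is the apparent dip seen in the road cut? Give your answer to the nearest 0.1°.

70.9°

The section lies 70° from the strike.
tan α = tan 72° × sin 70° = 3.0777 × 0.9397 = 2.8921
α = arctan(2.8921) = 70.93°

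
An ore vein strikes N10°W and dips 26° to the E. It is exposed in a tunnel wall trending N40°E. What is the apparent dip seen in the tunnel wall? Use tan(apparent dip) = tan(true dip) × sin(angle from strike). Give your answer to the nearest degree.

Angle between strike (N10°W) and section (N40°E): β = 50°.
tan(apparent dip) = tan 26° · sin 50° = 0.3736
α = arctan(0.3736) = 20.49°

20°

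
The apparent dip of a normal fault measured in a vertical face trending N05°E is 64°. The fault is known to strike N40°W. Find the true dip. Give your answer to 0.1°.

71.0°

β = acute angle between strike N40°W and section N05°E = 45°.
tan(true dip) = tan 64° / sin 45° = 2.8996
true dip = arctan 2.8996 = 70.97°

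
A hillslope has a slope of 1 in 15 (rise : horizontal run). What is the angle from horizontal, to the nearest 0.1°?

tan θ = 1/15 = 0.0667
θ = arctan(0.0667) = 3.81°

3.8°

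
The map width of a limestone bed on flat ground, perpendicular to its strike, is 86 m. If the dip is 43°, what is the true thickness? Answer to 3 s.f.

58.7 m

True thickness t = w · sin(dip) = 86 × sin 43°
t = 86 × 0.6820 = 58.652 m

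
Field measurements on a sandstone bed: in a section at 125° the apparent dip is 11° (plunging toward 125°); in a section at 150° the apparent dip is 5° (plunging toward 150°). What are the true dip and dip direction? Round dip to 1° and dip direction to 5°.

true dip 16°, dip direction 080°

Each apparent-dip line lies in the plane. As unit vectors (x east, y north, z up), v₁ plunges 11°→125° and v₂ plunges 5°→150°.
Cross product v₁ × v₂ gives the pole to the plane: n ∝ (0.116, 0.025, 0.413).
Dip δ = arctan(|n_h|/n_z) = arctan(0.118/0.413) = 16.0°.
Dip direction = atan2(0.116, 0.025) = 78° (azimuth of n's horizontal projection).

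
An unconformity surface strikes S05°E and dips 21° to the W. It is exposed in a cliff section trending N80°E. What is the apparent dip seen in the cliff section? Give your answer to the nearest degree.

The section lies 85° from the strike.
tan α = tan 21° × sin 85° = 0.3839 × 0.9962 = 0.3824
apparent dip = arctan 0.3824 = 20.93°

21°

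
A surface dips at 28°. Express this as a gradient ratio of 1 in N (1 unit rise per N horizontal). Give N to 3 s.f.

1 : N means tan θ = 1/N, so N = 1/tan 28° = 1/0.5317

1 in 1.88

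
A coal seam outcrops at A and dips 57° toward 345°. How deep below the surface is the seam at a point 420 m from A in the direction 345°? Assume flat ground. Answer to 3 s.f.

647 m

The hole is directly down-dip from the outcrop, so the down-dip offset is 420 m.
Depth = down-dip offset × tan(dip) = 420.00 × tan 57° = 420.00 × 1.5399
Depth = 646.74 m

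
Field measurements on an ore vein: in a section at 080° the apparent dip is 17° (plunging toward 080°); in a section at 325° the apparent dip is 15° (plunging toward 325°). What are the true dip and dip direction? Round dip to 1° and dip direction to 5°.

The two traces are lines in the plane: v₁ = (sin 80°·cos 17°, cos 80°·cos 17°, −sin 17°), v₂ = (sin 325°·cos 15°, cos 325°·cos 15°, −sin 15°).
n = v₁ × v₂ = (0.188, 0.406, 0.837) (taken with n_z > 0).
True dip = arccos(n_z / |n|) = arccos(0.8820) = 28.1°.
Dip direction = atan2(0.188, 0.406) = 25° (azimuth of n's horizontal projection).

true dip 28°, dip direction 025°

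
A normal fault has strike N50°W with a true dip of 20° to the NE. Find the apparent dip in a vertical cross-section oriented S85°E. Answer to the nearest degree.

The section lies 35° from the strike.
tan α = tan 20° × sin 35° = 0.3640 × 0.5736 = 0.2088
α = arctan(0.2088) = 11.79°

12°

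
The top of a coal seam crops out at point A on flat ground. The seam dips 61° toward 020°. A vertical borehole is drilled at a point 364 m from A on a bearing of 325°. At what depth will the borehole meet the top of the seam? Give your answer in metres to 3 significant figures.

The hole lies 55° from the dip direction, so the down-dip offset is 364 × cos 55° = 208.78 m.
Depth = down-dip offset × tan(dip) = 208.78 × tan 61° = 208.78 × 1.8040
Depth = 376.65 m

377 m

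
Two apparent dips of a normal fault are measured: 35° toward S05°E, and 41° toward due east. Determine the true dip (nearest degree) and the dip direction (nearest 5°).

Each apparent-dip line lies in the plane. As unit vectors (x east, y north, z up), v₁ plunges 35°→S05°E and v₂ plunges 41°→due east.
Cross product v₁ × v₂ gives the pole to the plane: n ∝ (0.535, -0.386, 0.616).
True dip = arccos(n_z / |n|) = arccos(0.6822) = 47.0°.
The horizontal component of n points toward azimuth atan2(n_x, n_y) = 126°, the dip direction.

true dip 47°, dip direction 125°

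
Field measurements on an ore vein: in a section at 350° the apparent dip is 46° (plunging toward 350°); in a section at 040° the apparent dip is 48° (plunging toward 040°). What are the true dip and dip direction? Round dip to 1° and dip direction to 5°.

true dip 50°, dip direction 020°

Each apparent-dip line lies in the plane. As unit vectors (x east, y north, z up), v₁ plunges 46°→350° and v₂ plunges 48°→040°.
The plane normal is n = v₁ × v₂ ∝ (0.140, 0.399, 0.356).
Dip δ = arctan(|n_h|/n_z) = arctan(0.423/0.356) = 49.9°.
Dip direction = atan2(0.140, 0.399) = 19° (azimuth of n's horizontal projection).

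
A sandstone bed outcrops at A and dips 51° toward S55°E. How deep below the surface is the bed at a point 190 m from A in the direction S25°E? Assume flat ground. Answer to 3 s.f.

203 m

The hole lies 30° from the dip direction, so the down-dip offset is 190 × cos 30° = 164.54 m.
Depth = down-dip offset × tan(dip) = 164.54 × tan 51° = 164.54 × 1.2349
Depth = 203.20 m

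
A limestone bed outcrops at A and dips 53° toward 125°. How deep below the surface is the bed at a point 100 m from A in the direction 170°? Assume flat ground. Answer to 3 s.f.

The hole lies 45° from the dip direction, so the down-dip offset is 100 × cos 45° = 70.71 m.
Depth = down-dip offset × tan(dip) = 70.71 × tan 53° = 70.71 × 1.3270
Depth = 93.84 m

93.8 m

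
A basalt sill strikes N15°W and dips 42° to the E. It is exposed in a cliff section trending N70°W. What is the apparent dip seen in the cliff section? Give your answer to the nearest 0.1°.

36.4°

The section lies 55° from the strike.
tan(apparent dip) = tan 42° · sin 55° = 0.7376
α = arctan(0.7376) = 36.41°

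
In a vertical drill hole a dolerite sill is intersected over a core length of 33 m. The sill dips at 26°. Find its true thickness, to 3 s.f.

29.7 m

True thickness t = h · cos(dip) = 33 × cos 26°
t = 33 × 0.8988 = 29.660 m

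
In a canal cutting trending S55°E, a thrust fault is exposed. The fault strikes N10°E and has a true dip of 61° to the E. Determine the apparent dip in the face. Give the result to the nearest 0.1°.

The strike is N10°E and the section trends S55°E; the acute angle between them is β = 65°.
tan(apparent dip) = tan 61° · sin 65° = 1.6350
apparent dip = arctan 1.6350 = 58.55°

58.5°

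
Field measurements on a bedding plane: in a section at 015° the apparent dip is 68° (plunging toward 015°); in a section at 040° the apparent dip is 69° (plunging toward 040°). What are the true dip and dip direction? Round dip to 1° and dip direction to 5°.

Represent each trace as a vector plunging at its apparent dip toward its trend (east-north-up frame): v₁ = (0.097, 0.362, -0.927), v₂ = (0.230, 0.275, -0.934).
n = v₁ × v₂ = (0.083, 0.123, 0.057) (taken with n_z > 0).
Dip δ = arctan(|n_h|/n_z) = arctan(0.149/0.057) = 69.1°.
Dip direction = azimuth of (n_x, n_y) = atan2(0.083, 0.123) = 34°.

true dip 69°, dip direction 035°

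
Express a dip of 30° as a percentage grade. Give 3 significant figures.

grade % = 100 × tan 30° = 100 × 0.5774

57.7%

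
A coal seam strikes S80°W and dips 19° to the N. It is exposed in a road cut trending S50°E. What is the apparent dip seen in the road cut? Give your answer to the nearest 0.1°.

14.8°

The strike is S80°W and the section trends S50°E; the acute angle between them is β = 50°.
tan(apparent dip) = tan 19° · sin 50° = 0.2638
α = arctan(0.2638) = 14.78°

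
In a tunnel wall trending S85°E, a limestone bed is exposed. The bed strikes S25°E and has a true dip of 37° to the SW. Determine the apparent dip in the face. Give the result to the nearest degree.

33°

The section lies 60° from the strike.
tan α = tan 37° × sin 60° = 0.7536 × 0.8660 = 0.6526
apparent dip = arctan 0.6526 = 33.13°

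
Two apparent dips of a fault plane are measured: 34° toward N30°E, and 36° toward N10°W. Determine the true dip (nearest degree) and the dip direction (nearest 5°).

The two traces are lines in the plane: v₁ = (sin 30°·cos 34°, cos 30°·cos 34°, −sin 34°), v₂ = (sin 350°·cos 36°, cos 350°·cos 36°, −sin 36°).
n = v₁ × v₂ = (0.024, 0.322, 0.431) (taken with n_z > 0).
Dip δ = arctan(|n_h|/n_z) = arctan(0.323/0.431) = 36.8°.
Dip direction = azimuth of (n_x, n_y) = atan2(0.024, 0.322) = 4°.

true dip 37°, dip direction 005°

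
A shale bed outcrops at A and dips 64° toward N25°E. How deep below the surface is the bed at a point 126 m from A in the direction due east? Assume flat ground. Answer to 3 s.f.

109 m

The hole lies 65° from the dip direction, so the down-dip offset is 126 × cos 65° = 53.25 m.
Depth = down-dip offset × tan(dip) = 53.25 × tan 64° = 53.25 × 2.0503
Depth = 109.18 m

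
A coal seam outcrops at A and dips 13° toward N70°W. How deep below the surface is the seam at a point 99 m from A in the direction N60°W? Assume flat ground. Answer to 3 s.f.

The hole lies 10° from the dip direction, so the down-dip offset is 99 × cos 10° = 97.50 m.
Depth = down-dip offset × tan(dip) = 97.50 × tan 13° = 97.50 × 0.2309
Depth = 22.51 m

22.5 m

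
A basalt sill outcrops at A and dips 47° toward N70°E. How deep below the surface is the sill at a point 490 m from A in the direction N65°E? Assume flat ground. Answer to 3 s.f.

523 m

The hole lies 5° from the dip direction, so the down-dip offset is 490 × cos 5° = 488.14 m.
Depth = down-dip offset × tan(dip) = 488.14 × tan 47° = 488.14 × 1.0724
Depth = 523.46 m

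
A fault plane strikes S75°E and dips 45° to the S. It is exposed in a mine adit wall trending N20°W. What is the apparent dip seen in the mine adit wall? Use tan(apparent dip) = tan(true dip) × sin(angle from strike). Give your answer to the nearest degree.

39°

Angle between strike (S75°E) and section (N20°W): β = 55°.
tan α = tan 45° × sin 55° = 1.0000 × 0.8192 = 0.8192
α = arctan(0.8192) = 39.32°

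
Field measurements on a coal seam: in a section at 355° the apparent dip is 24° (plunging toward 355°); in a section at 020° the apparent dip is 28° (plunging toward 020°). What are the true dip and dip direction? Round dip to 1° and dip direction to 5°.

true dip 28°, dip direction 030°

The two traces are lines in the plane: v₁ = (sin 355°·cos 24°, cos 355°·cos 24°, −sin 24°), v₂ = (sin 20°·cos 28°, cos 20°·cos 28°, −sin 28°).
The plane normal is n = v₁ × v₂ ∝ (0.090, 0.160, 0.341).
True dip = arccos(n_z / |n|) = arccos(0.8804) = 28.3°.
Dip direction = azimuth of (n_x, n_y) = atan2(0.090, 0.160) = 29°.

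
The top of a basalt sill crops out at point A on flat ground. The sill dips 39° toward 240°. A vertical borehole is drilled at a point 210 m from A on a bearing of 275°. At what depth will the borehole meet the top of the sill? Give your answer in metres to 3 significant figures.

139 m

The hole lies 35° from the dip direction, so the down-dip offset is 210 × cos 35° = 172.02 m.
Depth = down-dip offset × tan(dip) = 172.02 × tan 39° = 172.02 × 0.8098
Depth = 139.30 m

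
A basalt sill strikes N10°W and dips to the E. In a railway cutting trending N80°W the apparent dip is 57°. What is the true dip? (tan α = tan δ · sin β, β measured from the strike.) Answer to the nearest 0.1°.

58.6°

The section is 70° from the strike.
tan(true dip) = tan 57° / sin 70° = 1.6387
true dip = arctan 1.6387 = 58.61°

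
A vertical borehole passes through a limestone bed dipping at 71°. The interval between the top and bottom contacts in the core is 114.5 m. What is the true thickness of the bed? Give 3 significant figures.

37.3 m

True thickness t = h · cos(dip) = 114.5 × cos 71°
t = 114.5 × 0.3256 = 37.278 m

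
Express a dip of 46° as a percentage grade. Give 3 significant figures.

104%

grade % = 100 × tan 46° = 100 × 1.0355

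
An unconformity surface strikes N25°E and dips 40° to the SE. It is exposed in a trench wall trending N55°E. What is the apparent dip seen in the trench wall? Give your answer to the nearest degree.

Angle between strike (N25°E) and section (N55°E): β = 30°.
tan(apparent dip) = tan 40° · sin 30° = 0.4195
α = arctan(0.4195) = 22.76°

23°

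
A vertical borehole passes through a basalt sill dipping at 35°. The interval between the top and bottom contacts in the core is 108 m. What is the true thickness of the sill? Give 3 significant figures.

True thickness t = h · cos(dip) = 108 × cos 35°
t = 108 × 0.8192 = 88.468 m

88.5 m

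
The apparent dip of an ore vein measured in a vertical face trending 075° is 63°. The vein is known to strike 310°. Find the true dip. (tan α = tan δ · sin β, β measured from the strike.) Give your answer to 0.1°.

67.3°

The section is 55° from the strike.
tan(true dip) = tan 63° / sin 55° = 2.3959
δ = arctan(2.3959) = 67.35°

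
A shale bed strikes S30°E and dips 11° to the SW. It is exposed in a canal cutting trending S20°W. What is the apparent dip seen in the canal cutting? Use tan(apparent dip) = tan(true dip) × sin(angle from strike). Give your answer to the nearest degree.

8°

The strike is S30°E and the section trends S20°W; the acute angle between them is β = 50°.
tan α = tan 11° × sin 50° = 0.1944 × 0.7660 = 0.1489
α = arctan(0.1489) = 8.47°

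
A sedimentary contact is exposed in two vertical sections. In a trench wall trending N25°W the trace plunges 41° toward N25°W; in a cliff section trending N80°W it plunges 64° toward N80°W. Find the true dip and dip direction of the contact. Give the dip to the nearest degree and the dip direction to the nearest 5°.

The two traces are lines in the plane: v₁ = (sin 335°·cos 41°, cos 335°·cos 41°, −sin 41°), v₂ = (sin 280°·cos 64°, cos 280°·cos 64°, −sin 64°).
Cross product v₁ × v₂ gives the pole to the plane: n ∝ (-0.565, -0.003, 0.271).
Dip δ = arctan(|n_h|/n_z) = arctan(0.565/0.271) = 64.4°.
Dip direction = azimuth of (n_x, n_y) = atan2(-0.565, -0.003) = 270°.

true dip 64°, dip direction 270°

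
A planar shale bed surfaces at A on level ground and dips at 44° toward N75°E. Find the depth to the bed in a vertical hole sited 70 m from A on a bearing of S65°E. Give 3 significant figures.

The hole lies 40° from the dip direction, so the down-dip offset is 70 × cos 40° = 53.62 m.
Depth = down-dip offset × tan(dip) = 53.62 × tan 44° = 53.62 × 0.9657
Depth = 51.78 m

51.8 m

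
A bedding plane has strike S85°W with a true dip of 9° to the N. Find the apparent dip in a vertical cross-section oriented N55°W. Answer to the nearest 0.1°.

5.8°

The section lies 40° from the strike.
tan α = tan 9° × sin 40° = 0.1584 × 0.6428 = 0.1018
α = arctan(0.1018) = 5.81°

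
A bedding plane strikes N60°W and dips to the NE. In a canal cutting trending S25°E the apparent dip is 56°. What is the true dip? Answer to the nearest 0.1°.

The section is 35° from the strike.
tan(true dip) = tan 56° / sin 35° = 2.5848
δ = arctan(2.5848) = 68.85°

68.8°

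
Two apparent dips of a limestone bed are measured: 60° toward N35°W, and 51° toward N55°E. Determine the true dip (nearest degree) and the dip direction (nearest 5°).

Represent each trace as a vector plunging at its apparent dip toward its trend (east-north-up frame): v₁ = (-0.287, 0.410, -0.866), v₂ = (0.516, 0.361, -0.777).
Cross product v₁ × v₂ gives the pole to the plane: n ∝ (0.006, 0.669, 0.315).
True dip = arccos(n_z / |n|) = arccos(0.4254) = 64.8°.
The horizontal component of n points toward azimuth atan2(n_x, n_y) = 0°, the dip direction.

true dip 65°, dip direction 000°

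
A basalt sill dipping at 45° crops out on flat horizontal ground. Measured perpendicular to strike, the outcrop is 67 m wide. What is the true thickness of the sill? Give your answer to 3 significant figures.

47.4 m

True thickness t = w · sin(dip) = 67 × sin 45°
t = 67 × 0.7071 = 47.376 m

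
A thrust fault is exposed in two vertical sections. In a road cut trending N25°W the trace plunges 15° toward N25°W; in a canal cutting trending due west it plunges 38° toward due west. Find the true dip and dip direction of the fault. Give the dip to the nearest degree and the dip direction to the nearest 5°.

true dip 38°, dip direction 265°

Represent each trace as a vector plunging at its apparent dip toward its trend (east-north-up frame): v₁ = (-0.408, 0.875, -0.259), v₂ = (-0.788, -0.000, -0.616).
n = v₁ × v₂ = (-0.539, -0.047, 0.690) (taken with n_z > 0).
True dip = arccos(n_z / |n|) = arccos(0.7869) = 38.1°.
Dip direction = azimuth of (n_x, n_y) = atan2(-0.539, -0.047) = 265°.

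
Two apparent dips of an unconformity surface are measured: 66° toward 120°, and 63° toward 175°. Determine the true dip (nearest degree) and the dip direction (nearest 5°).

Each apparent-dip line lies in the plane. As unit vectors (x east, y north, z up), v₁ plunges 66°→120° and v₂ plunges 63°→175°.
n = v₁ × v₂ = (0.232, -0.278, 0.151) (taken with n_z > 0).
True dip = arccos(n_z / |n|) = arccos(0.3857) = 67.3°.
The horizontal component of n points toward azimuth atan2(n_x, n_y) = 140°, the dip direction.

true dip 67°, dip direction 140°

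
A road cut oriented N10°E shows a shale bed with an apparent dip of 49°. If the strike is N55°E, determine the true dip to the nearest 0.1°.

58.4°

β = acute angle between strike N55°E and section N10°E = 45°.
tan δ = tan α / sin β = tan 49° / sin 45° = 1.1504 / 0.7071 = 1.6269
δ = arctan(1.6269) = 58.42°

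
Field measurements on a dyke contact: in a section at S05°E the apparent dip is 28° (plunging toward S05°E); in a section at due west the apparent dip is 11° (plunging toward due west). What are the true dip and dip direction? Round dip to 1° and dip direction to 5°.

true dip 30°, dip direction 200°

The two traces are lines in the plane: v₁ = (sin 175°·cos 28°, cos 175°·cos 28°, −sin 28°), v₂ = (sin 270°·cos 11°, cos 270°·cos 11°, −sin 11°).
Cross product v₁ × v₂ gives the pole to the plane: n ∝ (-0.168, -0.476, 0.863).
tan δ = √(n_x²+n_y²)/n_z = 0.504/0.863, so δ = 30.3°.
The horizontal component of n points toward azimuth atan2(n_x, n_y) = 199°, the dip direction.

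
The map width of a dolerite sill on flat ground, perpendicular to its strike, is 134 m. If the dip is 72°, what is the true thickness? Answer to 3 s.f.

127 m

True thickness t = w · sin(dip) = 134 × sin 72°
t = 134 × 0.9511 = 127.442 m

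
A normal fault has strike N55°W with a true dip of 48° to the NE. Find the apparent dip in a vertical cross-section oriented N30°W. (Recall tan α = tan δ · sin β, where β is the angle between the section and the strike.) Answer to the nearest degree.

The section lies 25° from the strike.
tan α = tan 48° × sin 25° = 1.1106 × 0.4226 = 0.4694
α = arctan(0.4694) = 25.14°

25°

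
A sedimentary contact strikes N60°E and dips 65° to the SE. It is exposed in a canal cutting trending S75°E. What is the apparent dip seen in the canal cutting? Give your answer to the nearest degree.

The section lies 45° from the strike.
tan α = tan 65° × sin 45° = 2.1445 × 0.7071 = 1.5164
α = arctan(1.5164) = 56.60°

57°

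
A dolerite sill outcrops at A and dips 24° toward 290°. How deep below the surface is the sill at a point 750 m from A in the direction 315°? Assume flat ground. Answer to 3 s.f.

The hole lies 25° from the dip direction, so the down-dip offset is 750 × cos 25° = 679.73 m.
Depth = down-dip offset × tan(dip) = 679.73 × tan 24° = 679.73 × 0.4452
Depth = 302.64 m

303 m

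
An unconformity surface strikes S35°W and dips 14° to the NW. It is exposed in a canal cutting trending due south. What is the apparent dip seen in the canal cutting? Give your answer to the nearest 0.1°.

The section lies 35° from the strike.
tan(apparent dip) = tan 14° · sin 35° = 0.1430
apparent dip = arctan 0.1430 = 8.14°

8.1°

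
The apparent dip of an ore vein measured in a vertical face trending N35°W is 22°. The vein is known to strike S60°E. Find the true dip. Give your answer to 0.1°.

The section is 25° from the strike.
tan(true dip) = tan 22° / sin 25° = 0.9560
δ = arctan(0.9560) = 43.71°

43.7°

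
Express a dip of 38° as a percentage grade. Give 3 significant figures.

78.1%

grade % = 100 × tan 38° = 100 × 0.7813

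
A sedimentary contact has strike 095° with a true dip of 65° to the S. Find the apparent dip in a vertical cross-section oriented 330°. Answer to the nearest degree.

60°

The section lies 55° from the strike.
tan α = tan 65° × sin 55° = 2.1445 × 0.8192 = 1.7567
apparent dip = arctan 1.7567 = 60.35°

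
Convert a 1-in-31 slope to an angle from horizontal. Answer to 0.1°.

1.8°

tan θ = 1/31 = 0.0323
θ = arctan(0.0323) = 1.85°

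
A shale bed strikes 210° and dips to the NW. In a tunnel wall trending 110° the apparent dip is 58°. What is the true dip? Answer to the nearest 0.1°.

58.4°

The section is 80° from the strike.
tan δ = tan α / sin β = tan 58° / sin 80° = 1.6003 / 0.9848 = 1.6250
δ = arctan(1.6250) = 58.39°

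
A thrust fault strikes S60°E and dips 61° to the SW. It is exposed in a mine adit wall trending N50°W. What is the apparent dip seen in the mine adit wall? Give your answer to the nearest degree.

17°

The section lies 10° from the strike.
tan α = tan 61° × sin 10° = 1.8040 × 0.1736 = 0.3133
α = arctan(0.3133) = 17.39°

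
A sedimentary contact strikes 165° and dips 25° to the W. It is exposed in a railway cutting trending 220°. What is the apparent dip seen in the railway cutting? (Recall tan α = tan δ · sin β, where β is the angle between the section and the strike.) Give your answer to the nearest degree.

21°

Angle between strike (165°) and section (220°): β = 55°.
tan(apparent dip) = tan 25° · sin 55° = 0.3820
apparent dip = arctan 0.3820 = 20.91°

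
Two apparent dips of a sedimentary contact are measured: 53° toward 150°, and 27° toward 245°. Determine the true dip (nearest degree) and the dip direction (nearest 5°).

Each apparent-dip line lies in the plane. As unit vectors (x east, y north, z up), v₁ plunges 53°→150° and v₂ plunges 27°→245°.
Cross product v₁ × v₂ gives the pole to the plane: n ∝ (0.064, -0.782, 0.534).
tan δ = √(n_x²+n_y²)/n_z = 0.784/0.534, so δ = 55.7°.
Dip direction = azimuth of (n_x, n_y) = atan2(0.064, -0.782) = 175°.

true dip 56°, dip direction 175°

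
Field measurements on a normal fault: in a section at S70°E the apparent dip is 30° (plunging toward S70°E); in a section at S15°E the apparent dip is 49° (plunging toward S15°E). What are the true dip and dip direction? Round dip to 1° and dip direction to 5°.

true dip 49°, dip direction 170°

The two traces are lines in the plane: v₁ = (sin 110°·cos 30°, cos 110°·cos 30°, −sin 30°), v₂ = (sin 165°·cos 49°, cos 165°·cos 49°, −sin 49°).
Cross product v₁ × v₂ gives the pole to the plane: n ∝ (0.093, -0.529, 0.465).
tan δ = √(n_x²+n_y²)/n_z = 0.537/0.465, so δ = 49.1°.
The horizontal component of n points toward azimuth atan2(n_x, n_y) = 170°, the dip direction.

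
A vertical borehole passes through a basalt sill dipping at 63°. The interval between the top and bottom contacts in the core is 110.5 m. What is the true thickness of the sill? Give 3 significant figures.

50.2 m

True thickness t = h · cos(dip) = 110.5 × cos 63°
t = 110.5 × 0.4540 = 50.166 m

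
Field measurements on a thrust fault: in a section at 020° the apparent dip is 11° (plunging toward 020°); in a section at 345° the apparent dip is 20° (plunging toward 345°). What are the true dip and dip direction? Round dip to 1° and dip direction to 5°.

true dip 22°, dip direction 320°

Represent each trace as a vector plunging at its apparent dip toward its trend (east-north-up frame): v₁ = (0.336, 0.922, -0.191), v₂ = (-0.243, 0.908, -0.342).
The plane normal is n = v₁ × v₂ ∝ (-0.142, 0.161, 0.529).
True dip = arccos(n_z / |n|) = arccos(0.9264) = 22.1°.
Dip direction = azimuth of (n_x, n_y) = atan2(-0.142, 0.161) = 319°.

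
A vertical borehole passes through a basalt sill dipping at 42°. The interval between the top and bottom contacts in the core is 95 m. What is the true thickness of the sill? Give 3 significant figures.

70.6 m

True thickness t = h · cos(dip) = 95 × cos 42°
t = 95 × 0.7431 = 70.599 m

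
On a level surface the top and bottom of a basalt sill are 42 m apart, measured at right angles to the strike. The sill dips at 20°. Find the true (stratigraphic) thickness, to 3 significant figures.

True thickness t = w · sin(dip) = 42 × sin 20°
t = 42 × 0.3420 = 14.365 m

14.4 m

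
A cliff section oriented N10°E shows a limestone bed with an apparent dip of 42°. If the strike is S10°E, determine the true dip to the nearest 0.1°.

69.2°

β = acute angle between strike S10°E and section N10°E = 20°.
tan δ = tan α / sin β = tan 42° / sin 20° = 0.9004 / 0.3420 = 2.6326
true dip = arctan 2.6326 = 69.20°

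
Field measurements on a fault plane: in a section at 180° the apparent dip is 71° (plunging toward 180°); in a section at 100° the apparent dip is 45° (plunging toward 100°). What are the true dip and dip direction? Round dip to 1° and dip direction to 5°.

true dip 71°, dip direction 170°

Represent each trace as a vector plunging at its apparent dip toward its trend (east-north-up frame): v₁ = (0.000, -0.326, -0.946), v₂ = (0.696, -0.123, -0.707).
Cross product v₁ × v₂ gives the pole to the plane: n ∝ (0.114, -0.658, 0.227).
tan δ = √(n_x²+n_y²)/n_z = 0.668/0.227, so δ = 71.3°.
Dip direction = atan2(0.114, -0.658) = 170° (azimuth of n's horizontal projection).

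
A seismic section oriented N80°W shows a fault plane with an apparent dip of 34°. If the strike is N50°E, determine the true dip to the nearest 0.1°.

41.4°

β = acute angle between strike N50°E and section N80°W = 50°.
tan δ = tan α / sin β = tan 34° / sin 50° = 0.6745 / 0.7660 = 0.8805
δ = arctan(0.8805) = 41.36°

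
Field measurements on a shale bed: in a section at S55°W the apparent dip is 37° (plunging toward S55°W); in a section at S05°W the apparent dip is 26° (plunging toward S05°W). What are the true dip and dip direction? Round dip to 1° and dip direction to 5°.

Represent each trace as a vector plunging at its apparent dip toward its trend (east-north-up frame): v₁ = (-0.654, -0.458, -0.602), v₂ = (-0.078, -0.895, -0.438).
Cross product v₁ × v₂ gives the pole to the plane: n ∝ (-0.338, -0.240, 0.550).
True dip = arccos(n_z / |n|) = arccos(0.7986) = 37.0°.
The horizontal component of n points toward azimuth atan2(n_x, n_y) = 235°, the dip direction.

true dip 37°, dip direction 235°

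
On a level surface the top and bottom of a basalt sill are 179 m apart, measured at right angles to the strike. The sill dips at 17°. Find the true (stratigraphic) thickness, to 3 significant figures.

True thickness t = w · sin(dip) = 179 × sin 17°
t = 179 × 0.2924 = 52.335 m

52.3 m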